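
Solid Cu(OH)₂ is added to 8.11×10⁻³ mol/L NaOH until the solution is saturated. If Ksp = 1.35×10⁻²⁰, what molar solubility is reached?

2.05×10⁻¹⁶ M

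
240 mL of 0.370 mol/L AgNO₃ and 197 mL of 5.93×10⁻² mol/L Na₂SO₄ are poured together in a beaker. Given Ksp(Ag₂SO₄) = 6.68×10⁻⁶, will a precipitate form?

After mixing, V = 240 mL + 197 mL = 437 mL.
[Ag⁺] = (0.370)(240)/437 = 0.203 mol/L
[SO₄²⁻] = (5.93×10⁻²)(197)/437 = 2.67×10⁻² mol/L
Q = [Ag⁺]^2[SO₄²⁻] = 1.10×10⁻³
Because Q > Ksp (1.10×10⁻³ vs 6.68×10⁻⁶), a precipitate of Ag₂SO₄ forms.

Yes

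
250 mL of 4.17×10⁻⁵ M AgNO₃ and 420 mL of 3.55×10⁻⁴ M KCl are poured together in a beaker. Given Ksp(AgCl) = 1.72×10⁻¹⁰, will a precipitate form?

The combined volume is 670 mL.
[Ag⁺] = (4.17×10⁻⁵)(250)/670 = 1.56×10⁻⁵ M
[Cl⁻] = (3.55×10⁻⁴)(420)/670 = 2.23×10⁻⁴ M
Q = [Ag⁺][Cl⁻] = 3.46×10⁻⁹
Since Q (3.46×10⁻⁹) exceeds Ksp (1.72×10⁻¹⁰), AgCl will precipitate.

Yes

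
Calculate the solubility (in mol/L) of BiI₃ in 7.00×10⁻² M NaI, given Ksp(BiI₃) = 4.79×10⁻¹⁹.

1.40×10⁻¹⁵ M

BiI₃(s) ⇌ Bi³⁺(aq) + 3 I⁻(aq)
With I⁻ already at 7.00×10⁻² M and s small, take [I⁻] ≈ 7.00×10⁻² M and [Bi³⁺] = s.
Ksp = [Bi³⁺][I⁻]^3 = s(7.00×10⁻²)^3
s = 4.79×10⁻¹⁹ / (7.00×10⁻²)^3 = 1.40×10⁻¹⁵
s = 1.40×10⁻¹⁵ M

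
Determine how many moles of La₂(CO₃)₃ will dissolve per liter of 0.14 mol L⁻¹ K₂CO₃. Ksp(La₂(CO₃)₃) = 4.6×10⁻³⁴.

2.0×10⁻¹⁶ M

La₂(CO₃)₃(s) ⇌ 2 La³⁺(aq) + 3 CO₃²⁻(aq)
The solution already contains CO₃²⁻ at 0.14 mol L⁻¹. Let s be the molar solubility of La₂(CO₃)₃.
[CO₃²⁻] ≈ 0.14 mol L⁻¹ (common ion dominates); [La³⁺] = 2s.
Ksp = [La³⁺]^2[CO₃²⁻]^3 = (2s)^2(0.14)^3
(2s)^2 = 4.6×10⁻³⁴ / (0.14)^3 = 1.7×10⁻³¹
s = 2.0×10⁻¹⁶ mol L⁻¹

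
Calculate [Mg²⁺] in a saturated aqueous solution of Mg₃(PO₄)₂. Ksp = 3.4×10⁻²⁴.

2.4×10⁻⁵ M

Mg₃(PO₄)₂(s) ⇌ 3 Mg²⁺(aq) + 2 PO₄³⁻(aq)
If s mol/L of Mg₃(PO₄)₂ dissolves, [Mg²⁺] = 3s and [PO₄³⁻] = 2s.
Ksp = [Mg²⁺]^3[PO₄³⁻]^2 = (3s)^3 · (2s)^2 = 108s^5 = 3.4×10⁻²⁴
s = 7.9×10⁻⁶ M
[Mg²⁺] = 3s = 2.4×10⁻⁵ M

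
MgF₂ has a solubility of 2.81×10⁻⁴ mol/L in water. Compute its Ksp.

MgF₂(s) ⇌ Mg²⁺(aq) + 2 F⁻(aq)
With molar solubility s: [Mg²⁺] = s, [F⁻] = 2s.
Ksp = [Mg²⁺][F⁻]^2 = s · (2s)^2 = 4s^3
Ksp = 4 × (2.81×10⁻⁴)^3 = 8.88×10⁻¹¹

Ksp = 8.88×10⁻¹¹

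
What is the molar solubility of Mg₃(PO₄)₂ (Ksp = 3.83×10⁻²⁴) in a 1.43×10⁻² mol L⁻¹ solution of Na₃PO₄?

Mg₃(PO₄)₂(s) ⇌ 3 Mg²⁺(aq) + 2 PO₄³⁻(aq)
Let s be the solubility of Mg₃(PO₄)₂ here. The common ion gives [PO₄³⁻] ≈ 1.43×10⁻² mol L⁻¹, and [Mg²⁺] = 3s.
Ksp = [Mg²⁺]^3[PO₄³⁻]^2 = (3s)^3(1.43×10⁻²)^2
(3s)^3 = 3.83×10⁻²⁴ / (1.43×10⁻²)^2 = 1.87×10⁻²⁰
s = 8.85×10⁻⁸ mol L⁻¹

8.85×10⁻⁸ M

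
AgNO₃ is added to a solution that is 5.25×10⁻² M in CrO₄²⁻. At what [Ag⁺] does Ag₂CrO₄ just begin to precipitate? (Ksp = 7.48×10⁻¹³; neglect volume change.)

3.77×10⁻⁶ M

The threshold for precipitation is Q = Ksp.
Ag₂CrO₄(s) ⇌ 2 Ag⁺(aq) + CrO₄²⁻(aq)
Ksp = [Ag⁺]^2[CrO₄²⁻] = [Ag⁺]^2(5.25×10⁻²)
[Ag⁺]^2 = 7.48×10⁻¹³ / (5.25×10⁻²) = 1.42×10⁻¹¹
[Ag⁺] = 3.77×10⁻⁶ M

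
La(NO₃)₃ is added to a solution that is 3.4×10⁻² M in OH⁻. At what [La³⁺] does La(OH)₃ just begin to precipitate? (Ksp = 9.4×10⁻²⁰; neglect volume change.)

2.4×10⁻¹⁵ M

Precipitation of each salt begins when its ion product equals Ksp.
La(OH)₃(s) ⇌ La³⁺(aq) + 3 OH⁻(aq)
Ksp = [La³⁺][OH⁻]^3 = [La³⁺](3.4×10⁻²)^3
[La³⁺] = 9.4×10⁻²⁰ / (3.4×10⁻²)^3 = 2.4×10⁻¹⁵
[La³⁺] = 2.4×10⁻¹⁵ M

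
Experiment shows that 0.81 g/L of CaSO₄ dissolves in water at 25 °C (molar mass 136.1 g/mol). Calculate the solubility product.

Ksp = 3.5×10⁻⁵

Convert to molarity: s = 0.81 / 136.1 = 5.952×10⁻³ mol/L
CaSO₄(s) ⇌ Ca²⁺(aq) + SO₄²⁻(aq)
Let s be the molar solubility. Then [Ca²⁺] = s and [SO₄²⁻] = s.
Ksp = [Ca²⁺][SO₄²⁻] = s · s = s^2
Ksp = (5.952×10⁻³)^2 = 3.5×10⁻⁵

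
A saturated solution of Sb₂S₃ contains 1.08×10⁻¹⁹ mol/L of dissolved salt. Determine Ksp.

Ksp = 1.59×10⁻⁹³

Sb₂S₃(s) ⇌ 2 Sb³⁺(aq) + 3 S²⁻(aq)
Let s be the molar solubility. Then [Sb³⁺] = 2s and [S²⁻] = 3s.
Ksp = [Sb³⁺]^2[S²⁻]^3 = (2s)^2 · (3s)^3 = 108s^5
Ksp = 108 × (1.08×10⁻¹⁹)^5 = 1.59×10⁻⁹³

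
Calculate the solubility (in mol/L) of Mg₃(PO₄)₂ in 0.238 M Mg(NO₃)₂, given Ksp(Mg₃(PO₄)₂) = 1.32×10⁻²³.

1.56×10⁻¹¹ M

Mg₃(PO₄)₂(s) ⇌ 3 Mg²⁺(aq) + 2 PO₄³⁻(aq)
With Mg²⁺ already at 0.238 M and s small, take [Mg²⁺] ≈ 0.238 M and [PO₄³⁻] = 2s.
Ksp = [Mg²⁺]^3[PO₄³⁻]^2 = (0.238)^3(2s)^2
(2s)^2 = 1.32×10⁻²³ / (0.238)^3 = 9.79×10⁻²²
s = 1.56×10⁻¹¹ M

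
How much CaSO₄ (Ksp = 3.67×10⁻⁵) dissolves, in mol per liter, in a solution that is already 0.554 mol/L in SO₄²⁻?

6.62×10⁻⁵ M

CaSO₄(s) ⇌ Ca²⁺(aq) + SO₄²⁻(aq)
The solution already contains SO₄²⁻ at 0.554 mol/L. Let s be the molar solubility of CaSO₄.
[SO₄²⁻] ≈ 0.554 mol/L (common ion dominates); [Ca²⁺] = s.
Ksp = [Ca²⁺][SO₄²⁻] = s(0.554)
s = 3.67×10⁻⁵ / (0.554) = 6.62×10⁻⁵
s = 6.62×10⁻⁵ mol/L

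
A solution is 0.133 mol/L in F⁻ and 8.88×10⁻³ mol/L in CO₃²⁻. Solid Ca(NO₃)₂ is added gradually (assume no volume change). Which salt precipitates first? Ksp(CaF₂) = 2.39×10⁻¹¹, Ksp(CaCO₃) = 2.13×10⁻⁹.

CaF₂

Precipitation begins when Q = Ksp.
For CaF₂: [Ca²⁺] = (Ksp/[F⁻]^2) = 1.35×10⁻⁹ mol/L
For CaCO₃: [Ca²⁺] = (Ksp/[CO₃²⁻]) = 2.40×10⁻⁷ mol/L
Since CaF₂ needs less Ca²⁺ to reach saturation, it precipitates first.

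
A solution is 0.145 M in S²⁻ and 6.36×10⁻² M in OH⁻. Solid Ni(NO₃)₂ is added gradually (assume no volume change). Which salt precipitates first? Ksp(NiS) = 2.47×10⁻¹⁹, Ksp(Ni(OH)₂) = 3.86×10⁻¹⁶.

NiS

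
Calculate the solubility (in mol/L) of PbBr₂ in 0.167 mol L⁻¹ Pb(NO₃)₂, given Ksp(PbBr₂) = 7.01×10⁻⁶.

3.24×10⁻³ M

PbBr₂(s) ⇌ Pb²⁺(aq) + 2 Br⁻(aq)
Let s be the solubility of PbBr₂ here. The common ion gives [Pb²⁺] ≈ 0.167 mol L⁻¹, and [Br⁻] = 2s.
Ksp = [Pb²⁺][Br⁻]^2 = (0.167)(2s)^2
(2s)^2 = 7.01×10⁻⁶ / (0.167) = 4.20×10⁻⁵
s = 3.24×10⁻³ mol L⁻¹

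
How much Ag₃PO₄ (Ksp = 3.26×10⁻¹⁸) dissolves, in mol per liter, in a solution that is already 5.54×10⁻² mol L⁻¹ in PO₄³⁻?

1.30×10⁻⁶ M

Ag₃PO₄(s) ⇌ 3 Ag⁺(aq) + PO₄³⁻(aq)
The solution already contains PO₄³⁻ at 5.54×10⁻² mol L⁻¹. Let s be the molar solubility of Ag₃PO₄.
[PO₄³⁻] ≈ 5.54×10⁻² mol L⁻¹ (common ion dominates); [Ag⁺] = 3s.
Ksp = [Ag⁺]^3[PO₄³⁻] = (3s)^3(5.54×10⁻²)
(3s)^3 = 3.26×10⁻¹⁸ / (5.54×10⁻²) = 5.88×10⁻¹⁷
s = 1.30×10⁻⁶ mol L⁻¹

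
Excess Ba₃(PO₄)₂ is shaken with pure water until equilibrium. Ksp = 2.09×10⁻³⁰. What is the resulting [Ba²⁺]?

Ba₃(PO₄)₂(s) ⇌ 3 Ba²⁺(aq) + 2 PO₄³⁻(aq)
Call the molar solubility s, so that [Ba²⁺] = 3s and [PO₄³⁻] = 2s.
Ksp = [Ba²⁺]^3[PO₄³⁻]^2 = (3s)^3 · (2s)^2 = 108s^5 = 2.09×10⁻³⁰
s = 4.54×10⁻⁷ mol/L
[Ba²⁺] = 3s = 1.36×10⁻⁶ mol/L

1.36×10⁻⁶ M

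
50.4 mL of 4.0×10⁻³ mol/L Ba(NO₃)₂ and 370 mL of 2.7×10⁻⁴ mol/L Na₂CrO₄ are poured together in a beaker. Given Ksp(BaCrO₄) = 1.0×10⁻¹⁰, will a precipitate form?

After mixing, V = 50.4 mL + 370 mL = 420.4 mL.
[Ba²⁺] = (4.0×10⁻³)(50.4)/420.4 = 4.8×10⁻⁴ mol/L
[CrO₄²⁻] = (2.7×10⁻⁴)(370)/420.4 = 2.4×10⁻⁴ mol/L
Q = [Ba²⁺][CrO₄²⁻] = 1.1×10⁻⁷
Since Q (1.1×10⁻⁷) exceeds Ksp (1.0×10⁻¹⁰), BaCrO₄ will precipitate.

Yes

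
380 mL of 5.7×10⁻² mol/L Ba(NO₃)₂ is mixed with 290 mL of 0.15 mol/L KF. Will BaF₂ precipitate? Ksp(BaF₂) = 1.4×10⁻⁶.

After mixing, V = 380 mL + 290 mL = 670 mL.
[Ba²⁺] = (5.7×10⁻²)(380)/670 = 3.2×10⁻² mol/L
[F⁻] = (0.15)(290)/670 = 6.5×10⁻² mol/L
Q = [Ba²⁺][F⁻]^2 = 1.4×10⁻⁴
Since Q (1.4×10⁻⁴) exceeds Ksp (1.4×10⁻⁶), BaF₂ will precipitate.

Yes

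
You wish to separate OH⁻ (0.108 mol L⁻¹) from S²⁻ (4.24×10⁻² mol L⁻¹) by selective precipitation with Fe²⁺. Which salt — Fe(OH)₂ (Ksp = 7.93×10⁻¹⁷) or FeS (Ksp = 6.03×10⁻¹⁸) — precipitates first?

FeS

Precipitation of each salt begins when its ion product equals Ksp.
For Fe(OH)₂: [Fe²⁺] = (Ksp/[OH⁻]^2) = 6.80×10⁻¹⁵ mol L⁻¹
For FeS: [Fe²⁺] = (Ksp/[S²⁻]) = 1.42×10⁻¹⁶ mol L⁻¹
The smaller threshold [Fe²⁺] is reached first, so FeS precipitates first.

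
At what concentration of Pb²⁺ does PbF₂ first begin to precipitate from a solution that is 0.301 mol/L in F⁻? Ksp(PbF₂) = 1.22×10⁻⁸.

1.35×10⁻⁷ M

The threshold for precipitation is Q = Ksp.
PbF₂(s) ⇌ Pb²⁺(aq) + 2 F⁻(aq)
Ksp = [Pb²⁺][F⁻]^2 = [Pb²⁺](0.301)^2
[Pb²⁺] = 1.22×10⁻⁸ / (0.301)^2 = 1.35×10⁻⁷
[Pb²⁺] = 1.35×10⁻⁷ mol/L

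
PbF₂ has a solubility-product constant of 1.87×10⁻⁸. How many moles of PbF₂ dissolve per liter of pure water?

1.67×10⁻³ M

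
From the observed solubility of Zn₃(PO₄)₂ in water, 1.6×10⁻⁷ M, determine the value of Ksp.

Ksp = 1.1×10⁻³²

Zn₃(PO₄)₂(s) ⇌ 3 Zn²⁺(aq) + 2 PO₄³⁻(aq)
Call the molar solubility s, so that [Zn²⁺] = 3s and [PO₄³⁻] = 2s.
Ksp = [Zn²⁺]^3[PO₄³⁻]^2 = (3s)^3 · (2s)^2 = 108s^5
Ksp = 108 × (1.6×10⁻⁷)^5 = 1.1×10⁻³²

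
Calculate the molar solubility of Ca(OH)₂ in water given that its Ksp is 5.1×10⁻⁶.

1.1×10⁻² M

Ca(OH)₂(s) ⇌ Ca²⁺(aq) + 2 OH⁻(aq)
For each mole of Ca(OH)₂ that dissolves per liter, [Ca²⁺] = s and [OH⁻] = 2s; let s denote this solubility.
Ksp = [Ca²⁺][OH⁻]^2 = s · (2s)^2 = 4s^3
4s^3 = 5.1×10⁻⁶  ⇒  s^3 = 1.3×10⁻⁶
s = (1.3×10⁻⁶)^(1/3) = 1.1×10⁻² M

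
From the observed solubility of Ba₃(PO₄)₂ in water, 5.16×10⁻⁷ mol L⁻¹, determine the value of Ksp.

Ksp = 3.95×10⁻³⁰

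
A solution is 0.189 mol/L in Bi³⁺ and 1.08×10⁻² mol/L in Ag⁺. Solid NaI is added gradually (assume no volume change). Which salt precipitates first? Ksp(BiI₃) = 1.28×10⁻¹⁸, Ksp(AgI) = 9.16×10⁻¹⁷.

AgI

The threshold for precipitation is Q = Ksp.
For BiI₃: [I⁻] = (Ksp/[Bi³⁺])^(1/3) = 1.89×10⁻⁶ mol/L
For AgI: [I⁻] = (Ksp/[Ag⁺]) = 8.48×10⁻¹⁵ mol/L
AgI requires the lower [I⁻], so it precipitates first.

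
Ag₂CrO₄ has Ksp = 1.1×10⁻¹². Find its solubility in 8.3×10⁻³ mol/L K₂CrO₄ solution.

5.8×10⁻⁶ M

Ag₂CrO₄(s) ⇌ 2 Ag⁺(aq) + CrO₄²⁻(aq)
Let s be the solubility of Ag₂CrO₄ here. The common ion gives [CrO₄²⁻] ≈ 8.3×10⁻³ mol/L, and [Ag⁺] = 2s.
Ksp = [Ag⁺]^2[CrO₄²⁻] = (2s)^2(8.3×10⁻³)
(2s)^2 = 1.1×10⁻¹² / (8.3×10⁻³) = 1.3×10⁻¹⁰
s = 5.8×10⁻⁶ mol/L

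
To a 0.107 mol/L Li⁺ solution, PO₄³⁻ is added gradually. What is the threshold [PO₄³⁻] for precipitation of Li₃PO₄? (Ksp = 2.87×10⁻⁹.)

Each salt precipitates once Q = Ksp for that salt.
Li₃PO₄(s) ⇌ 3 Li⁺(aq) + PO₄³⁻(aq)
Ksp = [Li⁺]^3[PO₄³⁻] = [PO₄³⁻](0.107)^3
[PO₄³⁻] = 2.87×10⁻⁹ / (0.107)^3 = 2.34×10⁻⁶
[PO₄³⁻] = 2.34×10⁻⁶ mol/L

2.34×10⁻⁶ M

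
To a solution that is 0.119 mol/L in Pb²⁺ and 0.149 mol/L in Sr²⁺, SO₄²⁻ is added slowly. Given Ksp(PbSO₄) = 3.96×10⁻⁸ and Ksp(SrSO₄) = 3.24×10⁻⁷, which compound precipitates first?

Precipitation of each salt begins when its ion product equals Ksp.
For PbSO₄: [SO₄²⁻] = (Ksp/[Pb²⁺]) = 3.33×10⁻⁷ mol/L
For SrSO₄: [SO₄²⁻] = (Ksp/[Sr²⁺]) = 2.17×10⁻⁶ mol/L
The smaller threshold [SO₄²⁻] is reached first, so PbSO₄ precipitates first.

PbSO₄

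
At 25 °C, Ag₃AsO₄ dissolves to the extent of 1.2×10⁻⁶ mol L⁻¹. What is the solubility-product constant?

Ksp = 5.6×10⁻²³

Ag₃AsO₄(s) ⇌ 3 Ag⁺(aq) + AsO₄³⁻(aq)
With molar solubility s: [Ag⁺] = 3s, [AsO₄³⁻] = s.
Ksp = [Ag⁺]^3[AsO₄³⁻] = (3s)^3 · s = 27s^4
Ksp = 27 × (1.2×10⁻⁶)^4 = 5.6×10⁻²³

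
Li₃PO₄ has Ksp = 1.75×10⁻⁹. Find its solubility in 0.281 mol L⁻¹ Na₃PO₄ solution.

Li₃PO₄(s) ⇌ 3 Li⁺(aq) + PO₄³⁻(aq)
PO₄³⁻ is already present at 0.281 mol L⁻¹. If s mol/L of Li₃PO₄ dissolves, [Li⁺] = 3s while [PO₄³⁻] ≈ 0.281 mol L⁻¹.
Ksp = [Li⁺]^3[PO₄³⁻] = (3s)^3(0.281)
(3s)^3 = 1.75×10⁻⁹ / (0.281) = 6.23×10⁻⁹
s = 6.13×10⁻⁴ mol L⁻¹

6.13×10⁻⁴ M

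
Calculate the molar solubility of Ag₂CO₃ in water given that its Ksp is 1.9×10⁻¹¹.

1.7×10⁻⁴ M

Ag₂CO₃(s) ⇌ 2 Ag⁺(aq) + CO₃²⁻(aq)
With molar solubility s: [Ag⁺] = 2s, [CO₃²⁻] = s.
Ksp = [Ag⁺]^2[CO₃²⁻] = (2s)^2 · s = 4s^3
4s^3 = 1.9×10⁻¹¹  ⇒  s^3 = 4.8×10⁻¹²
Taking the 3rd root, s = 1.7×10⁻⁴ mol/L.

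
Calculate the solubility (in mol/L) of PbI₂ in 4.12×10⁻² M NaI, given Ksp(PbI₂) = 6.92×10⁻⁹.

PbI₂(s) ⇌ Pb²⁺(aq) + 2 I⁻(aq)
Let s be the solubility of PbI₂ here. The common ion gives [I⁻] ≈ 4.12×10⁻² M, and [Pb²⁺] = s.
Ksp = [Pb²⁺][I⁻]^2 = s(4.12×10⁻²)^2
s = 6.92×10⁻⁹ / (4.12×10⁻²)^2 = 4.08×10⁻⁶
s = 4.08×10⁻⁶ M

4.08×10⁻⁶ M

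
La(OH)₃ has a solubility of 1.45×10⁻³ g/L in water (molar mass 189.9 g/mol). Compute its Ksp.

Ksp = 9.18×10⁻²⁰

Molar solubility s = (1.45×10⁻³ g/L) / (189.9 g/mol) = 7.6356×10⁻⁶ mol/L
La(OH)₃(s) ⇌ La³⁺(aq) + 3 OH⁻(aq)
Let s be the molar solubility. Then [La³⁺] = s and [OH⁻] = 3s.
Ksp = [La³⁺][OH⁻]^3 = s · (3s)^3 = 27s^4
Ksp = 27 × (7.6356×10⁻⁶)^4 = 9.18×10⁻²⁰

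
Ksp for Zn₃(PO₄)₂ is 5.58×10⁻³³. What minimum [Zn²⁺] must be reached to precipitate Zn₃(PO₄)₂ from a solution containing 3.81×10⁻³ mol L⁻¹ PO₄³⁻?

7.27×10⁻¹⁰ M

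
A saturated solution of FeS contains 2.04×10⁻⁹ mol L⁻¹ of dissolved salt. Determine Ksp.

Ksp = 4.16×10⁻¹⁸

FeS(s) ⇌ Fe²⁺(aq) + S²⁻(aq)
Let s be the molar solubility. Then [Fe²⁺] = s and [S²⁻] = s.
Ksp = [Fe²⁺][S²⁻] = s · s = s^2
Ksp = (2.04×10⁻⁹)^2 = 4.16×10⁻¹⁸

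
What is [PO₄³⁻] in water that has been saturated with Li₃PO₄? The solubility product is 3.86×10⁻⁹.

Li₃PO₄(s) ⇌ 3 Li⁺(aq) + PO₄³⁻(aq)
Call the molar solubility s, so that [Li⁺] = 3s and [PO₄³⁻] = s.
Ksp = [Li⁺]^3[PO₄³⁻] = (3s)^3 · s = 27s^4 = 3.86×10⁻⁹
s = 3.46×10⁻³ mol/L
[PO₄³⁻] = s = 3.46×10⁻³ mol/L

3.46×10⁻³ M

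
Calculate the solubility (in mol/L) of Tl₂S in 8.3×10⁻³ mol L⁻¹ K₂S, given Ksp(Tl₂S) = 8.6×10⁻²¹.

Tl₂S(s) ⇌ 2 Tl⁺(aq) + S²⁻(aq)
Let s be the solubility of Tl₂S here. The common ion gives [S²⁻] ≈ 8.3×10⁻³ mol L⁻¹, and [Tl⁺] = 2s.
Ksp = [Tl⁺]^2[S²⁻] = (2s)^2(8.3×10⁻³)
(2s)^2 = 8.6×10⁻²¹ / (8.3×10⁻³) = 1.0×10⁻¹⁸
s = 5.1×10⁻¹⁰ mol L⁻¹

5.1×10⁻¹⁰ M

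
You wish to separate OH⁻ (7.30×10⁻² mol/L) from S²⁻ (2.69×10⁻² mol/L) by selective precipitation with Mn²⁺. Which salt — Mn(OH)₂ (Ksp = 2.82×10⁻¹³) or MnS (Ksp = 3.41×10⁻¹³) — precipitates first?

MnS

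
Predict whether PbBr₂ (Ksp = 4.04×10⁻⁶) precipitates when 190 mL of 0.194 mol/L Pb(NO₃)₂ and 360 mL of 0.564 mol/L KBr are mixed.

Yes

Total volume after mixing = 190 + 360 = 550 mL.
[Pb²⁺] = (0.194)(190)/550 = 6.70×10⁻² mol/L
[Br⁻] = (0.564)(360)/550 = 0.369 mol/L
Q = [Pb²⁺][Br⁻]^2 = 9.13×10⁻³
Because Q > Ksp (9.13×10⁻³ vs 4.04×10⁻⁶), a precipitate of PbBr₂ forms.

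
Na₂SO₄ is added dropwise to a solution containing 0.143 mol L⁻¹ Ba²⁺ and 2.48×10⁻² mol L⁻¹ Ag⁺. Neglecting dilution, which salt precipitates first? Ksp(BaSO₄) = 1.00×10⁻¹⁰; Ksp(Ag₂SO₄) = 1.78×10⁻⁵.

The threshold for precipitation is Q = Ksp.
For BaSO₄: [SO₄²⁻] = (Ksp/[Ba²⁺]) = 6.99×10⁻¹⁰ mol L⁻¹
For Ag₂SO₄: [SO₄²⁻] = (Ksp/[Ag⁺]^2) = 2.89×10⁻² mol L⁻¹
Since BaSO₄ needs less SO₄²⁻ to reach saturation, it precipitates first.

BaSO₄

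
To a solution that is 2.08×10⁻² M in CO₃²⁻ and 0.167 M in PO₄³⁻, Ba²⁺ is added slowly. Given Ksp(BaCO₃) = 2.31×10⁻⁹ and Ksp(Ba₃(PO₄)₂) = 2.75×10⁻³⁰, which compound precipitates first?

Each salt precipitates once Q = Ksp for that salt.
For BaCO₃: [Ba²⁺] = (Ksp/[CO₃²⁻]) = 1.11×10⁻⁷ M
For Ba₃(PO₄)₂: [Ba²⁺] = (Ksp/[PO₄³⁻]^2)^(1/3) = 4.62×10⁻¹⁰ M
The smaller threshold [Ba²⁺] is reached first, so Ba₃(PO₄)₂ precipitates first.

Ba₃(PO₄)₂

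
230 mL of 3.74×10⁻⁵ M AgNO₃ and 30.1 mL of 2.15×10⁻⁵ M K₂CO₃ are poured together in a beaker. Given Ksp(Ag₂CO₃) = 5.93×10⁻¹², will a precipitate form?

No

Total volume after mixing = 230 + 30.1 = 260.1 mL.
[Ag⁺] = (3.74×10⁻⁵)(230)/260.1 = 3.31×10⁻⁵ M
[CO₃²⁻] = (2.15×10⁻⁵)(30.1)/260.1 = 2.49×10⁻⁶ M
Q = [Ag⁺]^2[CO₃²⁻] = 2.72×10⁻¹⁵
Q < Ksp (2.72×10⁻¹⁵ vs 5.93×10⁻¹²); the solution remains unsaturated and no precipitate forms.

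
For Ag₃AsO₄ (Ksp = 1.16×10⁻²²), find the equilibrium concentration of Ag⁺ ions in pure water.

Ag₃AsO₄(s) ⇌ 3 Ag⁺(aq) + AsO₄³⁻(aq)
Call the molar solubility s, so that [Ag⁺] = 3s and [AsO₄³⁻] = s.
Ksp = [Ag⁺]^3[AsO₄³⁻] = (3s)^3 · s = 27s^4 = 1.16×10⁻²²
s = 1.44×10⁻⁶ mol/L
[Ag⁺] = 3s = 4.32×10⁻⁶ mol/L

4.32×10⁻⁶ M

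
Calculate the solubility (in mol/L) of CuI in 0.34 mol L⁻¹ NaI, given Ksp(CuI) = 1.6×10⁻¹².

CuI(s) ⇌ Cu⁺(aq) + I⁻(aq)
With I⁻ already at 0.34 mol L⁻¹ and s small, take [I⁻] ≈ 0.34 mol L⁻¹ and [Cu⁺] = s.
Ksp = [Cu⁺][I⁻] = s(0.34)
s = 1.6×10⁻¹² / (0.34) = 4.7×10⁻¹²
s = 4.7×10⁻¹² mol L⁻¹

4.7×10⁻¹² M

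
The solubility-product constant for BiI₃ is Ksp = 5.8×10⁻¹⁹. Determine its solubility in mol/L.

1.2×10⁻⁵ M

BiI₃(s) ⇌ Bi³⁺(aq) + 3 I⁻(aq)
If s mol/L of BiI₃ dissolves, [Bi³⁺] = s and [I⁻] = 3s.
Ksp = [Bi³⁺][I⁻]^3 = s · (3s)^3 = 27s^4
27s^4 = 5.8×10⁻¹⁹  ⇒  s^4 = 2.1×10⁻²⁰
s = 1.2×10⁻⁵ mol L⁻¹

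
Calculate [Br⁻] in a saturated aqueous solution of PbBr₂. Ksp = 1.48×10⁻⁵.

3.09×10⁻² M

PbBr₂(s) ⇌ Pb²⁺(aq) + 2 Br⁻(aq)
With molar solubility s: [Pb²⁺] = s, [Br⁻] = 2s.
Ksp = [Pb²⁺][Br⁻]^2 = s · (2s)^2 = 4s^3 = 1.48×10⁻⁵
s = 1.55×10⁻² mol L⁻¹
[Br⁻] = 2s = 3.09×10⁻² mol L⁻¹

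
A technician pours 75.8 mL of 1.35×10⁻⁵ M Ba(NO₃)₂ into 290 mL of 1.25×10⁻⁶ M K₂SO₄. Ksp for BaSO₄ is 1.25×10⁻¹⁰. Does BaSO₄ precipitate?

No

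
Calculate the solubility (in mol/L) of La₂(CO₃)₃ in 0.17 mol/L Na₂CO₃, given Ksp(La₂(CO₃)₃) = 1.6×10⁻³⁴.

9.0×10⁻¹⁷ M

La₂(CO₃)₃(s) ⇌ 2 La³⁺(aq) + 3 CO₃²⁻(aq)
With CO₃²⁻ already at 0.17 mol/L and s small, take [CO₃²⁻] ≈ 0.17 mol/L and [La³⁺] = 2s.
Ksp = [La³⁺]^2[CO₃²⁻]^3 = (2s)^2(0.17)^3
(2s)^2 = 1.6×10⁻³⁴ / (0.17)^3 = 3.3×10⁻³²
s = 9.0×10⁻¹⁷ mol/L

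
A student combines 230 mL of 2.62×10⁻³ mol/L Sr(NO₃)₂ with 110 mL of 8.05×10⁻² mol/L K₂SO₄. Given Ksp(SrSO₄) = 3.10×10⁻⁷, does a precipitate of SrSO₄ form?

Yes

Total volume after mixing = 230 + 110 = 340 mL.
[Sr²⁺] = (2.62×10⁻³)(230)/340 = 1.77×10⁻³ mol/L
[SO₄²⁻] = (8.05×10⁻²)(110)/340 = 2.60×10⁻² mol/L
Q = [Sr²⁺][SO₄²⁻] = 4.62×10⁻⁵
Q = 4.62×10⁻⁵ > Ksp = 3.10×10⁻⁷, so the solution is supersaturated and SrSO₄ precipitates.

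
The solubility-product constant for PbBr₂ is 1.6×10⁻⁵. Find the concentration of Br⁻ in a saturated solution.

3.2×10⁻² M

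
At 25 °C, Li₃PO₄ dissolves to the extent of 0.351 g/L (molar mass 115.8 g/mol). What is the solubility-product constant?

s = (0.351 g L⁻¹)/(115.8 g mol⁻¹) = 3.0311×10⁻³ M
Li₃PO₄(s) ⇌ 3 Li⁺(aq) + PO₄³⁻(aq)
Let s be the molar solubility. Then [Li⁺] = 3s and [PO₄³⁻] = s.
Ksp = [Li⁺]^3[PO₄³⁻] = (3s)^3 · s = 27s^4
Ksp = 27 × (3.0311×10⁻³)^4 = 2.28×10⁻⁹

Ksp = 2.28×10⁻⁹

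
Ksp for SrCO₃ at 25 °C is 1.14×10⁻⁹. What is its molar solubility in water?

SrCO₃(s) ⇌ Sr²⁺(aq) + CO₃²⁻(aq)
Call the molar solubility s, so that [Sr²⁺] = s and [CO₃²⁻] = s.
Ksp = [Sr²⁺][CO₃²⁻] = s · s = s^2
s^2 = 1.14×10⁻⁹
s = 3.38×10⁻⁵ mol L⁻¹

3.38×10⁻⁵ M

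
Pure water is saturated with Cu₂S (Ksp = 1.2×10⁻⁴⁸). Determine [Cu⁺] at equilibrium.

Cu₂S(s) ⇌ 2 Cu⁺(aq) + S²⁻(aq)
With molar solubility s: [Cu⁺] = 2s, [S²⁻] = s.
Ksp = [Cu⁺]^2[S²⁻] = (2s)^2 · s = 4s^3 = 1.2×10⁻⁴⁸
s = 6.7×10⁻¹⁷ M
[Cu⁺] = 2s = 1.3×10⁻¹⁶ M

1.3×10⁻¹⁶ M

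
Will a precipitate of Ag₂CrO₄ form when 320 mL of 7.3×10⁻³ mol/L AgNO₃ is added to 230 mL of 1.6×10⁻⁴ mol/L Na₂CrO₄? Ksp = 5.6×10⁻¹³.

Yes

After mixing, V = 320 mL + 230 mL = 550 mL.
[Ag⁺] = (7.3×10⁻³)(320)/550 = 4.2×10⁻³ mol/L
[CrO₄²⁻] = (1.6×10⁻⁴)(230)/550 = 6.7×10⁻⁵ mol/L
Q = [Ag⁺]^2[CrO₄²⁻] = 1.2×10⁻⁹
Because Q > Ksp (1.2×10⁻⁹ vs 5.6×10⁻¹³), a precipitate of Ag₂CrO₄ forms.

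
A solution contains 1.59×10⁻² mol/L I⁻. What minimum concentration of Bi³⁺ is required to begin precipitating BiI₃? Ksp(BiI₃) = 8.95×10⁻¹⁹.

2.23×10⁻¹³ M

Each salt precipitates once Q = Ksp for that salt.
BiI₃(s) ⇌ Bi³⁺(aq) + 3 I⁻(aq)
Ksp = [Bi³⁺][I⁻]^3 = [Bi³⁺](1.59×10⁻²)^3
[Bi³⁺] = 8.95×10⁻¹⁹ / (1.59×10⁻²)^3 = 2.23×10⁻¹³
[Bi³⁺] = 2.23×10⁻¹³ mol/L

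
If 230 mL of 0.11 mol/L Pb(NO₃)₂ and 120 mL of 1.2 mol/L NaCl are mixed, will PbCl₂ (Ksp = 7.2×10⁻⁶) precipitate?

Yes

Total volume after mixing = 230 + 120 = 350 mL.
[Pb²⁺] = (0.11)(230)/350 = 7.2×10⁻² mol/L
[Cl⁻] = (1.2)(120)/350 = 0.41 mol/L
Q = [Pb²⁺][Cl⁻]^2 = 1.2×10⁻²
Q = 1.2×10⁻² > Ksp = 7.2×10⁻⁶, so the solution is supersaturated and PbCl₂ precipitates.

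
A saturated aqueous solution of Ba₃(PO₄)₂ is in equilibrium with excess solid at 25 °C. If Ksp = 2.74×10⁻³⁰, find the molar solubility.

4.80×10⁻⁷ M

Ba₃(PO₄)₂(s) ⇌ 3 Ba²⁺(aq) + 2 PO₄³⁻(aq)
If s mol/L of Ba₃(PO₄)₂ dissolves, [Ba²⁺] = 3s and [PO₄³⁻] = 2s.
Ksp = [Ba²⁺]^3[PO₄³⁻]^2 = (3s)^3 · (2s)^2 = 108s^5
108s^5 = 2.74×10⁻³⁰  ⇒  s^5 = 2.54×10⁻³²
s = 4.80×10⁻⁷ mol/L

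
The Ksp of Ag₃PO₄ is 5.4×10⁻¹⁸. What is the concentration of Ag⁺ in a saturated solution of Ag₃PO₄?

6.3×10⁻⁵ M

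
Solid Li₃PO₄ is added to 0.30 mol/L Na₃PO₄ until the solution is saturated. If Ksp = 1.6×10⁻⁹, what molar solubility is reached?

5.8×10⁻⁴ M

Li₃PO₄(s) ⇌ 3 Li⁺(aq) + PO₄³⁻(aq)
With PO₄³⁻ already at 0.30 mol/L and s small, take [PO₄³⁻] ≈ 0.30 mol/L and [Li⁺] = 3s.
Ksp = [Li⁺]^3[PO₄³⁻] = (3s)^3(0.30)
(3s)^3 = 1.6×10⁻⁹ / (0.30) = 5.3×10⁻⁹
s = 5.8×10⁻⁴ mol/L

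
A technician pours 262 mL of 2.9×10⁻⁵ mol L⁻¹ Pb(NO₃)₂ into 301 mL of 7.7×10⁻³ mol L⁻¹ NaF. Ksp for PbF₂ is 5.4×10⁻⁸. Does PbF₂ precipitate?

No

The combined volume is 563 mL.
[Pb²⁺] = (2.9×10⁻⁵)(262)/563 = 1.3×10⁻⁵ mol L⁻¹
[F⁻] = (7.7×10⁻³)(301)/563 = 4.1×10⁻³ mol L⁻¹
Q = [Pb²⁺][F⁻]^2 = 2.3×10⁻¹⁰
Q = 2.3×10⁻¹⁰ < Ksp = 5.4×10⁻⁸, so the solution is unsaturated and no precipitate forms.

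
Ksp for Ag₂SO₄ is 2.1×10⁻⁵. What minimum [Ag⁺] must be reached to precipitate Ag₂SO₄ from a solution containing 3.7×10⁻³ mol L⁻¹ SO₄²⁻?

7.5×10⁻² M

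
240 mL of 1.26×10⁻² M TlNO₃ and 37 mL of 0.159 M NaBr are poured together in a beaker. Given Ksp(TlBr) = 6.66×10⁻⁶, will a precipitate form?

Yes

Total volume after mixing = 240 + 37 = 277 mL.
[Tl⁺] = (1.26×10⁻²)(240)/277 = 1.09×10⁻² M
[Br⁻] = (0.159)(37)/277 = 2.12×10⁻² M
Q = [Tl⁺][Br⁻] = 2.32×10⁻⁴
Because Q > Ksp (2.32×10⁻⁴ vs 6.66×10⁻⁶), a precipitate of TlBr forms.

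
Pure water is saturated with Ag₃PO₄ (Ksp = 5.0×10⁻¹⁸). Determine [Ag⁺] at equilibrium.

Ag₃PO₄(s) ⇌ 3 Ag⁺(aq) + PO₄³⁻(aq)
Call the molar solubility s, so that [Ag⁺] = 3s and [PO₄³⁻] = s.
Ksp = [Ag⁺]^3[PO₄³⁻] = (3s)^3 · s = 27s^4 = 5.0×10⁻¹⁸
s = 2.1×10⁻⁵ M
[Ag⁺] = 3s = 6.2×10⁻⁵ M

6.2×10⁻⁵ M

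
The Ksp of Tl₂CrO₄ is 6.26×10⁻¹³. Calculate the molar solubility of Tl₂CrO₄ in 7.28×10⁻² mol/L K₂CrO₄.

Tl₂CrO₄(s) ⇌ 2 Tl⁺(aq) + CrO₄²⁻(aq)
Let s be the solubility of Tl₂CrO₄ here. The common ion gives [CrO₄²⁻] ≈ 7.28×10⁻² mol/L, and [Tl⁺] = 2s.
Ksp = [Tl⁺]^2[CrO₄²⁻] = (2s)^2(7.28×10⁻²)
(2s)^2 = 6.26×10⁻¹³ / (7.28×10⁻²) = 8.60×10⁻¹²
s = 1.47×10⁻⁶ mol/L

1.47×10⁻⁶ M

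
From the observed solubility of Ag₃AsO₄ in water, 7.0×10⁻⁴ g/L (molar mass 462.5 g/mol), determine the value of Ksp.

Convert to molarity: s = 7.0×10⁻⁴ / 462.5 = 1.514×10⁻⁶ mol/L
Ag₃AsO₄(s) ⇌ 3 Ag⁺(aq) + AsO₄³⁻(aq)
If s mol/L of Ag₃AsO₄ dissolves, [Ag⁺] = 3s and [AsO₄³⁻] = s.
Ksp = [Ag⁺]^3[AsO₄³⁻] = (3s)^3 · s = 27s^4
Ksp = 27 × (1.514×10⁻⁶)^4 = 1.4×10⁻²²

Ksp = 1.4×10⁻²²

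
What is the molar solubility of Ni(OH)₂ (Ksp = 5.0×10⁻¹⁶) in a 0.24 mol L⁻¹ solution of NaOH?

Ni(OH)₂(s) ⇌ Ni²⁺(aq) + 2 OH⁻(aq)
Let s be the solubility of Ni(OH)₂ here. The common ion gives [OH⁻] ≈ 0.24 mol L⁻¹, and [Ni²⁺] = s.
Ksp = [Ni²⁺][OH⁻]^2 = s(0.24)^2
s = 5.0×10⁻¹⁶ / (0.24)^2 = 8.7×10⁻¹⁵
s = 8.7×10⁻¹⁵ mol L⁻¹

8.7×10⁻¹⁵ M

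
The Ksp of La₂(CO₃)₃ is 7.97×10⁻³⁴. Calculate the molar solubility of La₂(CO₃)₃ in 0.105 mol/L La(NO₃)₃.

La₂(CO₃)₃(s) ⇌ 2 La³⁺(aq) + 3 CO₃²⁻(aq)
The solution already contains La³⁺ at 0.105 mol/L. Let s be the molar solubility of La₂(CO₃)₃.
[La³⁺] ≈ 0.105 mol/L (common ion dominates); [CO₃²⁻] = 3s.
Ksp = [La³⁺]^2[CO₃²⁻]^3 = (0.105)^2(3s)^3
(3s)^3 = 7.97×10⁻³⁴ / (0.105)^2 = 7.23×10⁻³²
s = 1.39×10⁻¹¹ mol/L

1.39×10⁻¹¹ M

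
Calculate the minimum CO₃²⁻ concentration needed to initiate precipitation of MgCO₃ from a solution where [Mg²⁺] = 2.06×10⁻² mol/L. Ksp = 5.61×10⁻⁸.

A salt starts to precipitate once the ion product Q reaches its Ksp.
MgCO₃(s) ⇌ Mg²⁺(aq) + CO₃²⁻(aq)
Ksp = [Mg²⁺][CO₃²⁻] = [CO₃²⁻](2.06×10⁻²)
[CO₃²⁻] = 5.61×10⁻⁸ / (2.06×10⁻²) = 2.72×10⁻⁶
[CO₃²⁻] = 2.72×10⁻⁶ mol/L

2.72×10⁻⁶ M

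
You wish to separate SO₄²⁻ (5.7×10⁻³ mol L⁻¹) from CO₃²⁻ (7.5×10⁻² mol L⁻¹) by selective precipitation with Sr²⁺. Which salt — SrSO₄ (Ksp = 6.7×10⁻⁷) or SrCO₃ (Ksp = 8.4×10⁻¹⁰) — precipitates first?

SrCO₃

Each salt precipitates once Q = Ksp for that salt.
For SrSO₄: [Sr²⁺] = (Ksp/[SO₄²⁻]) = 1.2×10⁻⁴ mol L⁻¹
For SrCO₃: [Sr²⁺] = (Ksp/[CO₃²⁻]) = 1.1×10⁻⁸ mol L⁻¹
The smaller threshold [Sr²⁺] is reached first, so SrCO₃ precipitates first.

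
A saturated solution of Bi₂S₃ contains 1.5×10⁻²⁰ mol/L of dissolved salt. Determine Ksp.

Ksp = 8.2×10⁻⁹⁸

Bi₂S₃(s) ⇌ 2 Bi³⁺(aq) + 3 S²⁻(aq)
If s mol/L of Bi₂S₃ dissolves, [Bi³⁺] = 2s and [S²⁻] = 3s.
Ksp = [Bi³⁺]^2[S²⁻]^3 = (2s)^2 · (3s)^3 = 108s^5
Ksp = 108 × (1.5×10⁻²⁰)^5 = 8.2×10⁻⁹⁸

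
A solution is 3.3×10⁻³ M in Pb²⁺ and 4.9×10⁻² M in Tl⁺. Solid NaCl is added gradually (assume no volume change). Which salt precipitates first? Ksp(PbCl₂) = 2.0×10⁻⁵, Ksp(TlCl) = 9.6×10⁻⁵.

TlCl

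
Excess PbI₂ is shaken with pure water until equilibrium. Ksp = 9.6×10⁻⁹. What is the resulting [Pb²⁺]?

1.3×10⁻³ M

PbI₂(s) ⇌ Pb²⁺(aq) + 2 I⁻(aq)
For each mole of PbI₂ that dissolves per liter, [Pb²⁺] = s and [I⁻] = 2s; let s denote this solubility.
Ksp = [Pb²⁺][I⁻]^2 = s · (2s)^2 = 4s^3 = 9.6×10⁻⁹
s = 1.3×10⁻³ mol L⁻¹
[Pb²⁺] = s = 1.3×10⁻³ mol L⁻¹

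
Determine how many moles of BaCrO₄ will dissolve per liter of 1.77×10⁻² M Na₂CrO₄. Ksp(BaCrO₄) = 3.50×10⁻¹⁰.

BaCrO₄(s) ⇌ Ba²⁺(aq) + CrO₄²⁻(aq)
Let s be the solubility of BaCrO₄ here. The common ion gives [CrO₄²⁻] ≈ 1.77×10⁻² M, and [Ba²⁺] = s.
Ksp = [Ba²⁺][CrO₄²⁻] = s(1.77×10⁻²)
s = 3.50×10⁻¹⁰ / (1.77×10⁻²) = 1.98×10⁻⁸
s = 1.98×10⁻⁸ M

1.98×10⁻⁸ M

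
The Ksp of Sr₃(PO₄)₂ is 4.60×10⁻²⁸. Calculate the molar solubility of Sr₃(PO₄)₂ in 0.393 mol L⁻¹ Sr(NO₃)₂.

Sr₃(PO₄)₂(s) ⇌ 3 Sr²⁺(aq) + 2 PO₄³⁻(aq)
The solution already contains Sr²⁺ at 0.393 mol L⁻¹. Let s be the molar solubility of Sr₃(PO₄)₂.
[Sr²⁺] ≈ 0.393 mol L⁻¹ (common ion dominates); [PO₄³⁻] = 2s.
Ksp = [Sr²⁺]^3[PO₄³⁻]^2 = (0.393)^3(2s)^2
(2s)^2 = 4.60×10⁻²⁸ / (0.393)^3 = 7.58×10⁻²⁷
s = 4.35×10⁻¹⁴ mol L⁻¹

4.35×10⁻¹⁴ M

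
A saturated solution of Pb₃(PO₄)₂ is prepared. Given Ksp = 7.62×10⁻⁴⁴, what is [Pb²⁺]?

2.80×10⁻⁹ M

Pb₃(PO₄)₂(s) ⇌ 3 Pb²⁺(aq) + 2 PO₄³⁻(aq)
Let s be the molar solubility. Then [Pb²⁺] = 3s and [PO₄³⁻] = 2s.
Ksp = [Pb²⁺]^3[PO₄³⁻]^2 = (3s)^3 · (2s)^2 = 108s^5 = 7.62×10⁻⁴⁴
s = 9.33×10⁻¹⁰ mol/L
[Pb²⁺] = 3s = 2.80×10⁻⁹ mol/L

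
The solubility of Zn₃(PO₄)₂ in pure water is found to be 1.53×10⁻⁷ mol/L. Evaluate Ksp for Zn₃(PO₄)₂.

Ksp = 9.05×10⁻³³

Zn₃(PO₄)₂(s) ⇌ 3 Zn²⁺(aq) + 2 PO₄³⁻(aq)
Call the molar solubility s, so that [Zn²⁺] = 3s and [PO₄³⁻] = 2s.
Ksp = [Zn²⁺]^3[PO₄³⁻]^2 = (3s)^3 · (2s)^2 = 108s^5
Ksp = 108 × (1.53×10⁻⁷)^5 = 9.05×10⁻³³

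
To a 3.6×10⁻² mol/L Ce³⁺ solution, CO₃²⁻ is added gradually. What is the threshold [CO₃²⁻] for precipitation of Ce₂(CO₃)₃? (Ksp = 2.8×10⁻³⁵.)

The threshold for precipitation is Q = Ksp.
Ce₂(CO₃)₃(s) ⇌ 2 Ce³⁺(aq) + 3 CO₃²⁻(aq)
Ksp = [Ce³⁺]^2[CO₃²⁻]^3 = [CO₃²⁻]^3(3.6×10⁻²)^2
[CO₃²⁻]^3 = 2.8×10⁻³⁵ / (3.6×10⁻²)^2 = 2.2×10⁻³²
[CO₃²⁻] = 2.8×10⁻¹¹ mol/L

2.8×10⁻¹¹ M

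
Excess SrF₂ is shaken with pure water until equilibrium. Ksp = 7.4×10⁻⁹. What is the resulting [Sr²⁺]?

SrF₂(s) ⇌ Sr²⁺(aq) + 2 F⁻(aq)
For each mole of SrF₂ that dissolves per liter, [Sr²⁺] = s and [F⁻] = 2s; let s denote this solubility.
Ksp = [Sr²⁺][F⁻]^2 = s · (2s)^2 = 4s^3 = 7.4×10⁻⁹
s = 1.2×10⁻³ M
[Sr²⁺] = s = 1.2×10⁻³ M

1.2×10⁻³ M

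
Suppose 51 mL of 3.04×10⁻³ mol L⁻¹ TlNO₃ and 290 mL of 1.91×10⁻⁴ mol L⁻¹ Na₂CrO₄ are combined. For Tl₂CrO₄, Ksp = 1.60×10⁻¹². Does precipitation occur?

Yes

The combined volume is 341 mL.
[Tl⁺] = (3.04×10⁻³)(51)/341 = 4.55×10⁻⁴ mol L⁻¹
[CrO₄²⁻] = (1.91×10⁻⁴)(290)/341 = 1.62×10⁻⁴ mol L⁻¹
Q = [Tl⁺]^2[CrO₄²⁻] = 3.36×10⁻¹¹
Since Q (3.36×10⁻¹¹) exceeds Ksp (1.60×10⁻¹²), Tl₂CrO₄ will precipitate.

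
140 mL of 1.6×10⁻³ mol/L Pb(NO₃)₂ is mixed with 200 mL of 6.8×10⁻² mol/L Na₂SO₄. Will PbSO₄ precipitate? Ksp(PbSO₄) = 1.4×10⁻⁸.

After mixing, V = 140 mL + 200 mL = 340 mL.
[Pb²⁺] = (1.6×10⁻³)(140)/340 = 6.6×10⁻⁴ mol/L
[SO₄²⁻] = (6.8×10⁻²)(200)/340 = 4.0×10⁻² mol/L
Q = [Pb²⁺][SO₄²⁻] = 2.6×10⁻⁵
Because Q > Ksp (2.6×10⁻⁵ vs 1.4×10⁻⁸), a precipitate of PbSO₄ forms.

Yes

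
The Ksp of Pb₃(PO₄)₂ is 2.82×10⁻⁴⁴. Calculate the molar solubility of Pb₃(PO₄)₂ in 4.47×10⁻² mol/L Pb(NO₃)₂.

8.88×10⁻²¹ M

Pb₃(PO₄)₂(s) ⇌ 3 Pb²⁺(aq) + 2 PO₄³⁻(aq)
With Pb²⁺ already at 4.47×10⁻² mol/L and s small, take [Pb²⁺] ≈ 4.47×10⁻² mol/L and [PO₄³⁻] = 2s.
Ksp = [Pb²⁺]^3[PO₄³⁻]^2 = (4.47×10⁻²)^3(2s)^2
(2s)^2 = 2.82×10⁻⁴⁴ / (4.47×10⁻²)^3 = 3.16×10⁻⁴⁰
s = 8.88×10⁻²¹ mol/L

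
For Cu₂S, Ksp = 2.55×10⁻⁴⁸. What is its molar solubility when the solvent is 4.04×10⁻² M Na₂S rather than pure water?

3.97×10⁻²⁴ M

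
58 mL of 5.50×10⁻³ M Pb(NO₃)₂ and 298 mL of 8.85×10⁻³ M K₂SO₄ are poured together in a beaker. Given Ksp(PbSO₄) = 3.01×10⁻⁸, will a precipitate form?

Yes

After mixing, V = 58 mL + 298 mL = 356 mL.
[Pb²⁺] = (5.50×10⁻³)(58)/356 = 8.96×10⁻⁴ M
[SO₄²⁻] = (8.85×10⁻³)(298)/356 = 7.41×10⁻³ M
Q = [Pb²⁺][SO₄²⁻] = 6.64×10⁻⁶
Because Q > Ksp (6.64×10⁻⁶ vs 3.01×10⁻⁸), a precipitate of PbSO₄ forms.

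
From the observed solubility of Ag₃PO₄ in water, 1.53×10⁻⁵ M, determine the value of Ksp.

Ksp = 1.48×10⁻¹⁸

Ag₃PO₄(s) ⇌ 3 Ag⁺(aq) + PO₄³⁻(aq)
For each mole of Ag₃PO₄ that dissolves per liter, [Ag⁺] = 3s and [PO₄³⁻] = s; let s denote this solubility.
Ksp = [Ag⁺]^3[PO₄³⁻] = (3s)^3 · s = 27s^4
Ksp = 27 × (1.53×10⁻⁵)^4 = 1.48×10⁻¹⁸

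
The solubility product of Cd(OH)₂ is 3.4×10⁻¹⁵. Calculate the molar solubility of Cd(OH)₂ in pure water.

9.5×10⁻⁶ M

Cd(OH)₂(s) ⇌ Cd²⁺(aq) + 2 OH⁻(aq)
For each mole of Cd(OH)₂ that dissolves per liter, [Cd²⁺] = s and [OH⁻] = 2s; let s denote this solubility.
Ksp = [Cd²⁺][OH⁻]^2 = s · (2s)^2 = 4s^3
4s^3 = 3.4×10⁻¹⁵  ⇒  s^3 = 8.5×10⁻¹⁶
s = (8.5×10⁻¹⁶)^(1/3) = 9.5×10⁻⁶ mol/L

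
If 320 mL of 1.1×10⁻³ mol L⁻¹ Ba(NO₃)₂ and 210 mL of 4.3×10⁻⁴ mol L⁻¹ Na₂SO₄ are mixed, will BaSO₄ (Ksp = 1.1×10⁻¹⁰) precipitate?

Yes

Total volume after mixing = 320 + 210 = 530 mL.
[Ba²⁺] = (1.1×10⁻³)(320)/530 = 6.6×10⁻⁴ mol L⁻¹
[SO₄²⁻] = (4.3×10⁻⁴)(210)/530 = 1.7×10⁻⁴ mol L⁻¹
Q = [Ba²⁺][SO₄²⁻] = 1.1×10⁻⁷
Because Q > Ksp (1.1×10⁻⁷ vs 1.1×10⁻¹⁰), a precipitate of BaSO₄ forms.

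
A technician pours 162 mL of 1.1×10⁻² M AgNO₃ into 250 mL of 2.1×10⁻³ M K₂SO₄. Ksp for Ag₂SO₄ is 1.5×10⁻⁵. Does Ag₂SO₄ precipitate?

The combined volume is 412 mL.
[Ag⁺] = (1.1×10⁻²)(162)/412 = 4.3×10⁻³ M
[SO₄²⁻] = (2.1×10⁻³)(250)/412 = 1.3×10⁻³ M
Q = [Ag⁺]^2[SO₄²⁻] = 2.4×10⁻⁸
Since Q (2.4×10⁻⁸) is less than Ksp (1.5×10⁻⁵), no Ag₂SO₄ precipitates.

No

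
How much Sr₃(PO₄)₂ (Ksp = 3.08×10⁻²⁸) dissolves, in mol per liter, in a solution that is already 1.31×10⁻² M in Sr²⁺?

Sr₃(PO₄)₂(s) ⇌ 3 Sr²⁺(aq) + 2 PO₄³⁻(aq)
Let s be the solubility of Sr₃(PO₄)₂ here. The common ion gives [Sr²⁺] ≈ 1.31×10⁻² M, and [PO₄³⁻] = 2s.
Ksp = [Sr²⁺]^3[PO₄³⁻]^2 = (1.31×10⁻²)^3(2s)^2
(2s)^2 = 3.08×10⁻²⁸ / (1.31×10⁻²)^3 = 1.37×10⁻²²
s = 5.85×10⁻¹² M

5.85×10⁻¹² M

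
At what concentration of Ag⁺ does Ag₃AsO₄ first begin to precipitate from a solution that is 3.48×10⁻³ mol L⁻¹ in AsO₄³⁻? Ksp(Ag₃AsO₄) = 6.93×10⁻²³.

2.71×10⁻⁷ M

The threshold for precipitation is Q = Ksp.
Ag₃AsO₄(s) ⇌ 3 Ag⁺(aq) + AsO₄³⁻(aq)
Ksp = [Ag⁺]^3[AsO₄³⁻] = [Ag⁺]^3(3.48×10⁻³)
[Ag⁺]^3 = 6.93×10⁻²³ / (3.48×10⁻³) = 1.99×10⁻²⁰
[Ag⁺] = 2.71×10⁻⁷ mol L⁻¹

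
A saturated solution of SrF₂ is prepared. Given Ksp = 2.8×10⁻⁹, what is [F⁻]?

1.8×10⁻³ M

SrF₂(s) ⇌ Sr²⁺(aq) + 2 F⁻(aq)
Let s be the molar solubility. Then [Sr²⁺] = s and [F⁻] = 2s.
Ksp = [Sr²⁺][F⁻]^2 = s · (2s)^2 = 4s^3 = 2.8×10⁻⁹
s = 8.9×10⁻⁴ mol L⁻¹
[F⁻] = 2s = 1.8×10⁻³ mol L⁻¹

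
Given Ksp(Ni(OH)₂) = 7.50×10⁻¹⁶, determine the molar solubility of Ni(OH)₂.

Ni(OH)₂(s) ⇌ Ni²⁺(aq) + 2 OH⁻(aq)
Call the molar solubility s, so that [Ni²⁺] = s and [OH⁻] = 2s.
Ksp = [Ni²⁺][OH⁻]^2 = s · (2s)^2 = 4s^3
4s^3 = 7.50×10⁻¹⁶  ⇒  s^3 = 1.88×10⁻¹⁶
s = (1.88×10⁻¹⁶)^(1/3) = 5.72×10⁻⁶ M

5.72×10⁻⁶ M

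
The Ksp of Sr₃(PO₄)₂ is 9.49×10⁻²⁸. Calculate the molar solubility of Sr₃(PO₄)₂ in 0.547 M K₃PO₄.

Sr₃(PO₄)₂(s) ⇌ 3 Sr²⁺(aq) + 2 PO₄³⁻(aq)
PO₄³⁻ is already present at 0.547 M. If s mol/L of Sr₃(PO₄)₂ dissolves, [Sr²⁺] = 3s while [PO₄³⁻] ≈ 0.547 M.
Ksp = [Sr²⁺]^3[PO₄³⁻]^2 = (3s)^3(0.547)^2
(3s)^3 = 9.49×10⁻²⁸ / (0.547)^2 = 3.17×10⁻²⁷
s = 4.90×10⁻¹⁰ M

4.90×10⁻¹⁰ M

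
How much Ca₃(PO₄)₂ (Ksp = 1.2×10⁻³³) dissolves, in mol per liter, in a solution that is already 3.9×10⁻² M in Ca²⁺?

2.2×10⁻¹⁵ M

Ca₃(PO₄)₂(s) ⇌ 3 Ca²⁺(aq) + 2 PO₄³⁻(aq)
Let s be the solubility of Ca₃(PO₄)₂ here. The common ion gives [Ca²⁺] ≈ 3.9×10⁻² M, and [PO₄³⁻] = 2s.
Ksp = [Ca²⁺]^3[PO₄³⁻]^2 = (3.9×10⁻²)^3(2s)^2
(2s)^2 = 1.2×10⁻³³ / (3.9×10⁻²)^3 = 2.0×10⁻²⁹
s = 2.2×10⁻¹⁵ M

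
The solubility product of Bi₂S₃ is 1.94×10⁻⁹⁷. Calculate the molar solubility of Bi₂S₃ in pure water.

Bi₂S₃(s) ⇌ 2 Bi³⁺(aq) + 3 S²⁻(aq)
Let s be the molar solubility. Then [Bi³⁺] = 2s and [S²⁻] = 3s.
Ksp = [Bi³⁺]^2[S²⁻]^3 = (2s)^2 · (3s)^3 = 108s^5
108s^5 = 1.94×10⁻⁹⁷  ⇒  s^5 = 1.80×10⁻⁹⁹
Taking the 5th root, s = 1.78×10⁻²⁰ mol L⁻¹.

1.78×10⁻²⁰ M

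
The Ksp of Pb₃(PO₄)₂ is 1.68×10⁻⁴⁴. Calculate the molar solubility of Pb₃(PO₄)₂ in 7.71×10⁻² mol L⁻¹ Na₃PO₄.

Pb₃(PO₄)₂(s) ⇌ 3 Pb²⁺(aq) + 2 PO₄³⁻(aq)
The solution already contains PO₄³⁻ at 7.71×10⁻² mol L⁻¹. Let s be the molar solubility of Pb₃(PO₄)₂.
[PO₄³⁻] ≈ 7.71×10⁻² mol L⁻¹ (common ion dominates); [Pb²⁺] = 3s.
Ksp = [Pb²⁺]^3[PO₄³⁻]^2 = (3s)^3(7.71×10⁻²)^2
(3s)^3 = 1.68×10⁻⁴⁴ / (7.71×10⁻²)^2 = 2.83×10⁻⁴²
s = 4.71×10⁻¹⁵ mol L⁻¹

4.71×10⁻¹⁵ M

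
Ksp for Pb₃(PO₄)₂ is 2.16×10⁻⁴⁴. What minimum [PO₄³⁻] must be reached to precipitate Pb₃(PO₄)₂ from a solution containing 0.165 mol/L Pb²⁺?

Precipitation of each salt begins when its ion product equals Ksp.
Pb₃(PO₄)₂(s) ⇌ 3 Pb²⁺(aq) + 2 PO₄³⁻(aq)
Ksp = [Pb²⁺]^3[PO₄³⁻]^2 = [PO₄³⁻]^2(0.165)^3
[PO₄³⁻]^2 = 2.16×10⁻⁴⁴ / (0.165)^3 = 4.81×10⁻⁴²
[PO₄³⁻] = 2.19×10⁻²¹ mol/L

2.19×10⁻²¹ M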